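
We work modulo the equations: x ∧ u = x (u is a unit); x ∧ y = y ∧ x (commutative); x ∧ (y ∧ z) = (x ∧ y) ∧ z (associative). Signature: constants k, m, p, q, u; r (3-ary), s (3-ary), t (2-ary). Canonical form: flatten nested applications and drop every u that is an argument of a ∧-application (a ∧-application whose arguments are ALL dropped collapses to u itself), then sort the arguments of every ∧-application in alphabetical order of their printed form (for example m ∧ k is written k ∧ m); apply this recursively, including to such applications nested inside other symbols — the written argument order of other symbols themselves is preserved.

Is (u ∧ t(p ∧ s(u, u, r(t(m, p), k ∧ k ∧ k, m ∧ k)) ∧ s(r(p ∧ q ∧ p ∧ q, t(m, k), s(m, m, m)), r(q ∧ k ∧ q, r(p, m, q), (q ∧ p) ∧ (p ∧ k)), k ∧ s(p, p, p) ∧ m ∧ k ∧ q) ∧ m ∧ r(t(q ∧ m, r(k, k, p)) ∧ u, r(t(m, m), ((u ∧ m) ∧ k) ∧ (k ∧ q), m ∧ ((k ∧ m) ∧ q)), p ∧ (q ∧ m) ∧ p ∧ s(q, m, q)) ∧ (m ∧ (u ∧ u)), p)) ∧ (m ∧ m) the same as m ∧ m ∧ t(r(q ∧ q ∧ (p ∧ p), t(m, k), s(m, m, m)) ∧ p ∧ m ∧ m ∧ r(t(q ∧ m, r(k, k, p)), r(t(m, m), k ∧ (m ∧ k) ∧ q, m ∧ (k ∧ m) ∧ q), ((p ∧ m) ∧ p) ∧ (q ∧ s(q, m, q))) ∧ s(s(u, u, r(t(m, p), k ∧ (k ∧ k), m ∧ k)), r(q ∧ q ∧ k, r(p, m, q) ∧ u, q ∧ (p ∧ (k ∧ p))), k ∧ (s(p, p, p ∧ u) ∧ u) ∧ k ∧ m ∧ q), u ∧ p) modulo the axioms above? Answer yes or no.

Left:  (u ∧ t(p ∧ s(u, u, r(t(m, p), k ∧ k ∧ k, m ∧ k)) ∧ s(r(p ∧ q ∧ p ∧ q, t(m, k), s(m, m, m)), r(q ∧ k ∧ q, r(p, m, q), (q ∧ p) ∧ (p ∧ k)), k ∧ s(p, p, p) ∧ m ∧ k ∧ q) ∧ m ∧ r(t(q ∧ m, r(k, k, p)) ∧ u, r(t(m, m), ((u ∧ m) ∧ k) ∧ (k ∧ q), m ∧ ((k ∧ m) ∧ q)), p ∧ (q ∧ m) ∧ p ∧ s(q, m, q)) ∧ (m ∧ (u ∧ u)), p)) ∧ (m ∧ m)
  Flatten:  u ∧ t(p ∧ s(u, u, r(t(m, p), k ∧ k ∧ k, m ∧ k)) ∧ s(r(p ∧ q ∧ p ∧ q, t(m, k), s(m, m, m)), r(q ∧ k ∧ q, r(p, m, q), (q ∧ p) ∧ (p ∧ k)), k ∧ s(p, p, p) ∧ m ∧ k ∧ q) ∧ m ∧ r(t(q ∧ m, r(k, k, p)) ∧ u, r(t(m, m), ((u ∧ m) ∧ k) ∧ (k ∧ q), m ∧ ((k ∧ m) ∧ q)), p ∧ (q ∧ m) ∧ p ∧ s(q, m, q)) ∧ (m ∧ (u ∧ u)), p) ∧ m ∧ m
  Inside:  t(p ∧ s(u, u, r(t(m, p), k ∧ k ∧ k, m ∧ k)) ∧ s(r(p ∧ q ∧ p ∧ q, t(m, k), s(m, m, m)), r(q ∧ k ∧ q, r(p, m, q), (q ∧ p) ∧ (p ∧ k)), k ∧ s(p, p, p) ∧ m ∧ k ∧ q) ∧ m ∧ r(t(q ∧ m, r(k, k, p)) ∧ u, r(t(m, m), ((u ∧ m) ∧ k) ∧ (k ∧ q), m ∧ ((k ∧ m) ∧ q)), p ∧ (q ∧ m) ∧ p ∧ s(q, m, q)) ∧ (m ∧ (u ∧ u)), p)  →  t(m ∧ m ∧ p ∧ r(t(m ∧ q, r(k, k, p)), r(t(m, m), k ∧ k ∧ m ∧ q, k ∧ m ∧ m ∧ q), m ∧ p ∧ p ∧ q ∧ s(q, m, q)) ∧ s(r(p ∧ p ∧ q ∧ q, t(m, k), s(m, m, m)), r(k ∧ q ∧ q, r(p, m, q), k ∧ p ∧ p ∧ q), k ∧ k ∧ m ∧ q ∧ s(p, p, p)) ∧ s(u, u, r(t(m, p), k ∧ k ∧ k, k ∧ m)), p)
  Units out:  drop u
  Sort:  m ∧ m ∧ t(m ∧ m ∧ p ∧ r(t(m ∧ q, r(k, k, p)), r(t(m, m), k ∧ k ∧ m ∧ q, k ∧ m ∧ m ∧ q), m ∧ p ∧ p ∧ q ∧ s(q, m, q)) ∧ s(r(p ∧ p ∧ q ∧ q, t(m, k), s(m, m, m)), r(k ∧ q ∧ q, r(p, m, q), k ∧ p ∧ p ∧ q), k ∧ k ∧ m ∧ q ∧ s(p, p, p)) ∧ s(u, u, r(t(m, p), k ∧ k ∧ k, k ∧ m)), p)
Right:  m ∧ m ∧ t(r(q ∧ q ∧ (p ∧ p), t(m, k), s(m, m, m)) ∧ p ∧ m ∧ m ∧ r(t(q ∧ m, r(k, k, p)), r(t(m, m), k ∧ (m ∧ k) ∧ q, m ∧ (k ∧ m) ∧ q), ((p ∧ m) ∧ p) ∧ (q ∧ s(q, m, q))) ∧ s(s(u, u, r(t(m, p), k ∧ (k ∧ k), m ∧ k)), r(q ∧ q ∧ k, r(p, m, q) ∧ u, q ∧ (p ∧ (k ∧ p))), k ∧ (s(p, p, p ∧ u) ∧ u) ∧ k ∧ m ∧ q), u ∧ p)
  Inside:  t(r(q ∧ q ∧ (p ∧ p), t(m, k), s(m, m, m)) ∧ p ∧ m ∧ m ∧ r(t(q ∧ m, r(k, k, p)), r(t(m, m), k ∧ (m ∧ k) ∧ q, m ∧ (k ∧ m) ∧ q), ((p ∧ m) ∧ p) ∧ (q ∧ s(q, m, q))) ∧ s(s(u, u, r(t(m, p), k ∧ (k ∧ k), m ∧ k)), r(q ∧ q ∧ k, r(p, m, q) ∧ u, q ∧ (p ∧ (k ∧ p))), k ∧ (s(p, p, p ∧ u) ∧ u) ∧ k ∧ m ∧ q), u ∧ p)  →  t(m ∧ m ∧ p ∧ r(p ∧ p ∧ q ∧ q, t(m, k), s(m, m, m)) ∧ r(t(m ∧ q, r(k, k, p)), r(t(m, m), k ∧ k ∧ m ∧ q, k ∧ m ∧ m ∧ q), m ∧ p ∧ p ∧ q ∧ s(q, m, q)) ∧ s(s(u, u, r(t(m, p), k ∧ k ∧ k, k ∧ m)), r(k ∧ q ∧ q, r(p, m, q), k ∧ p ∧ p ∧ q), k ∧ k ∧ m ∧ q ∧ s(p, p, p)), p)
  Order the arguments:  m ∧ m ∧ t(m ∧ m ∧ p ∧ r(p ∧ p ∧ q ∧ q, t(m, k), s(m, m, m)) ∧ r(t(m ∧ q, r(k, k, p)), r(t(m, m), k ∧ k ∧ m ∧ q, k ∧ m ∧ m ∧ q), m ∧ p ∧ p ∧ q ∧ s(q, m, q)) ∧ s(s(u, u, r(t(m, p), k ∧ k ∧ k, k ∧ m)), r(k ∧ q ∧ q, r(p, m, q), k ∧ p ∧ p ∧ q), k ∧ k ∧ m ∧ q ∧ s(p, p, p)), p)

Answer: no — m ∧ m ∧ t(m ∧ m ∧ p ∧ r(t(m ∧ q, r(k, k, p)), r(t(m, m), k ∧ k ∧ m ∧ q, k ∧ m ∧ m ∧ q), m ∧ p ∧ p ∧ q ∧ s(q, m, q)) ∧ s(r(p ∧ p ∧ q ∧ q, t(m, k), s(m, m, m)), r(k ∧ q ∧ q, r(p, m, q), k ∧ p ∧ p ∧ q), k ∧ k ∧ m ∧ q ∧ s(p, p, p)) ∧ s(u, u, r(t(m, p), k ∧ k ∧ k, k ∧ m)), p) vs m ∧ m ∧ t(m ∧ m ∧ p ∧ r(p ∧ p ∧ q ∧ q, t(m, k), s(m, m, m)) ∧ r(t(m ∧ q, r(k, k, p)), r(t(m, m), k ∧ k ∧ m ∧ q, k ∧ m ∧ m ∧ q), m ∧ p ∧ p ∧ q ∧ s(q, m, q)) ∧ s(s(u, u, r(t(m, p), k ∧ k ∧ k, k ∧ m)), r(k ∧ q ∧ q, r(p, m, q), k ∧ p ∧ p ∧ q), k ∧ k ∧ m ∧ q ∧ s(p, p, p)), p)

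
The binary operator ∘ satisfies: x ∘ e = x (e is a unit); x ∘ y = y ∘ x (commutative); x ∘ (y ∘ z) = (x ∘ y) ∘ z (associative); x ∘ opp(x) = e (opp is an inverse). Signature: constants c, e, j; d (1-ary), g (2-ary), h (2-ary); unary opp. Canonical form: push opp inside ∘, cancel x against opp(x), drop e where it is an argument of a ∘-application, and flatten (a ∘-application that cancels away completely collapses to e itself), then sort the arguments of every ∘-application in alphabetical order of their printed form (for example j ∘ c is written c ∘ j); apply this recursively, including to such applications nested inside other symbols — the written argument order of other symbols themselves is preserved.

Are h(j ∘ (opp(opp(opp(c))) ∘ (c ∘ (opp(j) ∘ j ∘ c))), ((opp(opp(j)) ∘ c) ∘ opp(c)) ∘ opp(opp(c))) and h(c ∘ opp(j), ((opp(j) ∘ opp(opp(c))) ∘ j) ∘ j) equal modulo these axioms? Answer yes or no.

Answer: no — h(c ∘ j, c ∘ j) vs h(c ∘ opp(j), c ∘ j)

Derivation:
Left:  h(j ∘ (opp(opp(opp(c))) ∘ (c ∘ (opp(j) ∘ j ∘ c))), ((opp(opp(j)) ∘ c) ∘ opp(c)) ∘ opp(opp(c)))
  Work inside:  j ∘ (opp(opp(opp(c))) ∘ (c ∘ (opp(j) ∘ j ∘ c)))
  Push opp inside:  distribute opp over ∘ and collapse double opp
  Collect terms:  j ∘ c
  Order the arguments:  c ∘ j
  Rebuild:  h(c ∘ j, c ∘ j)
Right:  h(c ∘ opp(j), ((opp(j) ∘ opp(opp(c))) ∘ j) ∘ j)
  Descend into:  ((opp(j) ∘ opp(opp(c))) ∘ j) ∘ j
  Push opp inside:  distribute opp over ∘ and collapse double opp
  Collect:  j ∘ c
  Sort:  c ∘ j
  Reassemble:  h(c ∘ opp(j), c ∘ j)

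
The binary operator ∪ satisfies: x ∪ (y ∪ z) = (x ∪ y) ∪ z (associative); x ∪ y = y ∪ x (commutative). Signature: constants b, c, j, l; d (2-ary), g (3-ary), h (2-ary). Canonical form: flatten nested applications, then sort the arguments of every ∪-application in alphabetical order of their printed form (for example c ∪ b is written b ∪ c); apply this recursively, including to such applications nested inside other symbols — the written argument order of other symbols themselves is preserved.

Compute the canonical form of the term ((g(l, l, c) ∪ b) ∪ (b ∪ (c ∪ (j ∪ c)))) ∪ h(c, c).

Answer: b ∪ b ∪ c ∪ c ∪ g(l, l, c) ∪ h(c, c) ∪ j

Derivation:
Flatten:  g(l, l, c) ∪ b ∪ b ∪ c ∪ j ∪ c ∪ h(c, c)
Order the arguments:  b ∪ b ∪ c ∪ c ∪ g(l, l, c) ∪ h(c, c) ∪ j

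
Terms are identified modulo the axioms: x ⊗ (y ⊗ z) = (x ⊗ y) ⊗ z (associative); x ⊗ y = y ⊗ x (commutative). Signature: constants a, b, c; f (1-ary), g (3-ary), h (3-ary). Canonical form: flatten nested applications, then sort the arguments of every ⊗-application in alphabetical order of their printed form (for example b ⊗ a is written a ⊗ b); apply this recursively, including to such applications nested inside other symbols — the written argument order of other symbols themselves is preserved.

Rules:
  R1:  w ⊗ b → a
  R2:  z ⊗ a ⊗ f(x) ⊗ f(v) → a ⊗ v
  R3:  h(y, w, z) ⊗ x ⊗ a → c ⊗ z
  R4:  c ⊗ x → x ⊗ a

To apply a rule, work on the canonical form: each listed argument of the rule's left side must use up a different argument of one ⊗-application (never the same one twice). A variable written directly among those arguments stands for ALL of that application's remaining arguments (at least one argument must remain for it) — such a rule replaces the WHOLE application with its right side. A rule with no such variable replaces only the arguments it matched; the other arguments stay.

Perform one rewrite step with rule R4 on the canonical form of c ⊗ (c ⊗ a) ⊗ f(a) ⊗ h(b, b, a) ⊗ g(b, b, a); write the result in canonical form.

Canonical form:  a ⊗ c ⊗ c ⊗ f(a) ⊗ g(b, b, a) ⊗ h(b, b, a)
Apply R4:  consuming c;  x := a ⊗ c ⊗ f(a) ⊗ g(b, b, a) ⊗ h(b, b, a)
The extension variable absorbs all remaining arguments, so the whole application is rewritten.
Result:  a ⊗ a ⊗ c ⊗ f(a) ⊗ g(b, b, a) ⊗ h(b, b, a)

Answer: a ⊗ a ⊗ c ⊗ f(a) ⊗ g(b, b, a) ⊗ h(b, b, a)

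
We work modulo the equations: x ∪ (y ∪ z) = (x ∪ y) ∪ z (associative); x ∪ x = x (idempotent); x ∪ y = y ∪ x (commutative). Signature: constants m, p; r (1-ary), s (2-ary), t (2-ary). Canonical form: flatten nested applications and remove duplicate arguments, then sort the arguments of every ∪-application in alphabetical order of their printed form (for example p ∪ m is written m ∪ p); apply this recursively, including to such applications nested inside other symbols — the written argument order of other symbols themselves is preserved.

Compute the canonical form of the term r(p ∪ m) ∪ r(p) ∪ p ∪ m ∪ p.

Simplify inside:  r(p ∪ m)  →  r(m ∪ p)
Idempotence:  drop duplicate p
Sort:  m ∪ p ∪ r(m ∪ p) ∪ r(p)

Answer: m ∪ p ∪ r(m ∪ p) ∪ r(p)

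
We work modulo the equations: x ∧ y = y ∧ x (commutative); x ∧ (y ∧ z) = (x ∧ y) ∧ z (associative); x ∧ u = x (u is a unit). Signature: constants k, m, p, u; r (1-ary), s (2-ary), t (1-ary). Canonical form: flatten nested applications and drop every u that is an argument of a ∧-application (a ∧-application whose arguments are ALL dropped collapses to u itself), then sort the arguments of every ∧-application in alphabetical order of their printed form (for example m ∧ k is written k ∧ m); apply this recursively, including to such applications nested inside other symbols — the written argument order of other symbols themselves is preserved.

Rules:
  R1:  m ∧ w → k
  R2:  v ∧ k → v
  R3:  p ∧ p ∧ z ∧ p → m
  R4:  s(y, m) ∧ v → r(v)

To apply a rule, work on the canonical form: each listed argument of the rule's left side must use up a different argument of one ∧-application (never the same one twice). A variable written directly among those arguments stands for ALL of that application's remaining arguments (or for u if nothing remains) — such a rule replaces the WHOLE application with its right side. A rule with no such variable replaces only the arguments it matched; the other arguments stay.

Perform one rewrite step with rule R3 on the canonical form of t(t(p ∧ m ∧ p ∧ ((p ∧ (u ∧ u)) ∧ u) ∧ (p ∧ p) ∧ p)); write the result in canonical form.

Answer: t(t(m))

Derivation:
Canonical form:  t(t(m ∧ p ∧ p ∧ p ∧ p ∧ p ∧ p))
Match R3:  consume p, p, p;  z := m ∧ p ∧ p ∧ p
Every leftover argument binds to the variable; the entire application is replaced.
Giving:  t(t(m))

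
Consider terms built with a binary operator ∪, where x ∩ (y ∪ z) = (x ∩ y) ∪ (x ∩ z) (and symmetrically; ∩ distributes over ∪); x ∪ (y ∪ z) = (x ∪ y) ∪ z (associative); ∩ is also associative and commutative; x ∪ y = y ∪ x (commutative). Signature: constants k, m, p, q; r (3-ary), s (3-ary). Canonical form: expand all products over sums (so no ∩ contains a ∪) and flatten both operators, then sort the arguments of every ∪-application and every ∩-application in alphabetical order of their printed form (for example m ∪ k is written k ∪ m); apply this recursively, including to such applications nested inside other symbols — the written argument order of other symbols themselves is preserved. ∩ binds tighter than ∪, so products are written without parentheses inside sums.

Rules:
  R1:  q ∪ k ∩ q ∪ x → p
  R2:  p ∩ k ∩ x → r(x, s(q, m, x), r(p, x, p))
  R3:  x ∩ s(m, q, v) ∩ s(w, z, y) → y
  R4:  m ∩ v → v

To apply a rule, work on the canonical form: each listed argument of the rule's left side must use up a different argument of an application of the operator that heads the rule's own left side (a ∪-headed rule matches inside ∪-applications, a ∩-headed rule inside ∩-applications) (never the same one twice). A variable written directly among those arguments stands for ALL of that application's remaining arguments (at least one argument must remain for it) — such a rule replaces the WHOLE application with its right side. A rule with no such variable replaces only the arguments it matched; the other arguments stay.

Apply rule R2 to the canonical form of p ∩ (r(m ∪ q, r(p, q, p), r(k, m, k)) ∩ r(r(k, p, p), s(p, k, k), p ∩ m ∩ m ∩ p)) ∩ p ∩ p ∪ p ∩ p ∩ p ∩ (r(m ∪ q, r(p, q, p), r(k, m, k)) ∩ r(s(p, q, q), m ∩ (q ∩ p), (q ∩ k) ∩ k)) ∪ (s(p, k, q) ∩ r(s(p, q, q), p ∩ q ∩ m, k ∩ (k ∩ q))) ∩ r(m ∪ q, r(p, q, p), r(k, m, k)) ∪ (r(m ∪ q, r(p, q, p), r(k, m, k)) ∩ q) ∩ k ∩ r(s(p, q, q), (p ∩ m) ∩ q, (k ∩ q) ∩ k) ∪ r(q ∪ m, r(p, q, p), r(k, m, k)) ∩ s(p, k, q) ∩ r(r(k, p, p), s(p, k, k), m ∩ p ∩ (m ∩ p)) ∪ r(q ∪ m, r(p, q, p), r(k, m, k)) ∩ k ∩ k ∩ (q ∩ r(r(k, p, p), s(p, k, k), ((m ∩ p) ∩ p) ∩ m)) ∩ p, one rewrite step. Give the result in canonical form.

Canonical form:  k ∩ k ∩ p ∩ q ∩ r(m ∪ q, r(p, q, p), r(k, m, k)) ∩ r(r(k, p, p), s(p, k, k), m ∩ m ∩ p ∩ p) ∪ k ∩ q ∩ r(m ∪ q, r(p, q, p), r(k, m, k)) ∩ r(s(p, q, q), m ∩ p ∩ q, k ∩ k ∩ q) ∪ p ∩ p ∩ p ∩ r(m ∪ q, r(p, q, p), r(k, m, k)) ∩ r(r(k, p, p), s(p, k, k), m ∩ m ∩ p ∩ p) ∪ p ∩ p ∩ p ∩ r(m ∪ q, r(p, q, p), r(k, m, k)) ∩ r(s(p, q, q), m ∩ p ∩ q, k ∩ k ∩ q) ∪ r(m ∪ q, r(p, q, p), r(k, m, k)) ∩ r(r(k, p, p), s(p, k, k), m ∩ m ∩ p ∩ p) ∩ s(p, k, q) ∪ r(m ∪ q, r(p, q, p), r(k, m, k)) ∩ r(s(p, q, q), m ∩ p ∩ q, k ∩ k ∩ q) ∩ s(p, k, q)
R2 matches:  uses k, p;  x := k ∩ q ∩ r(m ∪ q, r(p, q, p), r(k, m, k)) ∩ r(r(k, p, p), s(p, k, k), m ∩ m ∩ p ∩ p)
The variable takes the whole remainder — replace the entire application.
Result:  k ∩ q ∩ r(m ∪ q, r(p, q, p), r(k, m, k)) ∩ r(s(p, q, q), m ∩ p ∩ q, k ∩ k ∩ q) ∪ p ∩ p ∩ p ∩ r(m ∪ q, r(p, q, p), r(k, m, k)) ∩ r(r(k, p, p), s(p, k, k), m ∩ m ∩ p ∩ p) ∪ p ∩ p ∩ p ∩ r(m ∪ q, r(p, q, p), r(k, m, k)) ∩ r(s(p, q, q), m ∩ p ∩ q, k ∩ k ∩ q) ∪ r(k ∩ q ∩ r(m ∪ q, r(p, q, p), r(k, m, k)) ∩ r(r(k, p, p), s(p, k, k), m ∩ m ∩ p ∩ p), s(q, m, k ∩ q ∩ r(m ∪ q, r(p, q, p), r(k, m, k)) ∩ r(r(k, p, p), s(p, k, k), m ∩ m ∩ p ∩ p)), r(p, k ∩ q ∩ r(m ∪ q, r(p, q, p), r(k, m, k)) ∩ r(r(k, p, p), s(p, k, k), m ∩ m ∩ p ∩ p), p)) ∪ r(m ∪ q, r(p, q, p), r(k, m, k)) ∩ r(r(k, p, p), s(p, k, k), m ∩ m ∩ p ∩ p) ∩ s(p, k, q) ∪ r(m ∪ q, r(p, q, p), r(k, m, k)) ∩ r(s(p, q, q), m ∩ p ∩ q, k ∩ k ∩ q) ∩ s(p, k, q)

Answer: k ∩ q ∩ r(m ∪ q, r(p, q, p), r(k, m, k)) ∩ r(s(p, q, q), m ∩ p ∩ q, k ∩ k ∩ q) ∪ p ∩ p ∩ p ∩ r(m ∪ q, r(p, q, p), r(k, m, k)) ∩ r(r(k, p, p), s(p, k, k), m ∩ m ∩ p ∩ p) ∪ p ∩ p ∩ p ∩ r(m ∪ q, r(p, q, p), r(k, m, k)) ∩ r(s(p, q, q), m ∩ p ∩ q, k ∩ k ∩ q) ∪ r(k ∩ q ∩ r(m ∪ q, r(p, q, p), r(k, m, k)) ∩ r(r(k, p, p), s(p, k, k), m ∩ m ∩ p ∩ p), s(q, m, k ∩ q ∩ r(m ∪ q, r(p, q, p), r(k, m, k)) ∩ r(r(k, p, p), s(p, k, k), m ∩ m ∩ p ∩ p)), r(p, k ∩ q ∩ r(m ∪ q, r(p, q, p), r(k, m, k)) ∩ r(r(k, p, p), s(p, k, k), m ∩ m ∩ p ∩ p), p)) ∪ r(m ∪ q, r(p, q, p), r(k, m, k)) ∩ r(r(k, p, p), s(p, k, k), m ∩ m ∩ p ∩ p) ∩ s(p, k, q) ∪ r(m ∪ q, r(p, q, p), r(k, m, k)) ∩ r(s(p, q, q), m ∩ p ∩ q, k ∩ k ∩ q) ∩ s(p, k, q)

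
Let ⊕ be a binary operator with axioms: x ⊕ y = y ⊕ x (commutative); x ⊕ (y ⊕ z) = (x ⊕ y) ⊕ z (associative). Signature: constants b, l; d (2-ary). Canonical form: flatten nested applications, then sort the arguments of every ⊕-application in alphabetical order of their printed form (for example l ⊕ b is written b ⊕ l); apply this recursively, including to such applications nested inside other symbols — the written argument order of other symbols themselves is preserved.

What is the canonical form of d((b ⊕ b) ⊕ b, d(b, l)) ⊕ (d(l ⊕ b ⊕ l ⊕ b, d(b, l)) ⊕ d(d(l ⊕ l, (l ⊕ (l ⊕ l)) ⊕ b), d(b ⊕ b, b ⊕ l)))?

Answer: d(b ⊕ b ⊕ b, d(b, l)) ⊕ d(b ⊕ b ⊕ l ⊕ l, d(b, l)) ⊕ d(d(l ⊕ l, b ⊕ l ⊕ l ⊕ l), d(b ⊕ b, b ⊕ l))

Derivation:
Un-nest:  d((b ⊕ b) ⊕ b, d(b, l)) ⊕ d(l ⊕ b ⊕ l ⊕ b, d(b, l)) ⊕ d(d(l ⊕ l, (l ⊕ (l ⊕ l)) ⊕ b), d(b ⊕ b, b ⊕ l))
Inside:  d((b ⊕ b) ⊕ b, d(b, l))  →  d(b ⊕ b ⊕ b, d(b, l))
Inside:  d(l ⊕ b ⊕ l ⊕ b, d(b, l))  →  d(b ⊕ b ⊕ l ⊕ l, d(b, l))
Canonicalize subterm:  d(d(l ⊕ l, (l ⊕ (l ⊕ l)) ⊕ b), d(b ⊕ b, b ⊕ l))  →  d(d(l ⊕ l, b ⊕ l ⊕ l ⊕ l), d(b ⊕ b, b ⊕ l))
Order the arguments:  d(b ⊕ b ⊕ b, d(b, l)) ⊕ d(b ⊕ b ⊕ l ⊕ l, d(b, l)) ⊕ d(d(l ⊕ l, b ⊕ l ⊕ l ⊕ l), d(b ⊕ b, b ⊕ l))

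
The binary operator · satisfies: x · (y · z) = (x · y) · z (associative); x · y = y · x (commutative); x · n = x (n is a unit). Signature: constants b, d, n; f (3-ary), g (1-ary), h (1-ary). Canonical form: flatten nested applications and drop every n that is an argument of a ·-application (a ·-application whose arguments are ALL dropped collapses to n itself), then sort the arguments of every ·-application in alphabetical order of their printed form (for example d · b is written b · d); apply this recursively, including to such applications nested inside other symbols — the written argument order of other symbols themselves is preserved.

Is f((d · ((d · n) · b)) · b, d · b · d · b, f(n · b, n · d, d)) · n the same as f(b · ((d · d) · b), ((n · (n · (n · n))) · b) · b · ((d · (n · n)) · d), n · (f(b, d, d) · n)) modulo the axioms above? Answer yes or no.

Answer: yes — both canonical forms are f(b · b · d · d, b · b · d · d, f(b, d, d))

Derivation:
Left:  f((d · ((d · n) · b)) · b, d · b · d · b, f(n · b, n · d, d)) · n
  Canonicalize subterm:  f((d · ((d · n) · b)) · b, d · b · d · b, f(n · b, n · d, d))  →  f(b · b · d · d, b · b · d · d, f(b, d, d))
  Units out:  drop n
  Sort:  f(b · b · d · d, b · b · d · d, f(b, d, d))
Right:  f(b · ((d · d) · b), ((n · (n · (n · n))) · b) · b · ((d · (n · n)) · d), n · (f(b, d, d) · n))
  Focus inside:  ((n · (n · (n · n))) · b) · b · ((d · (n · n)) · d)
  Flatten:  n · n · n · n · b · b · d · n · n · d
  Units out:  drop n (×6)
  Order the arguments:  b · b · d · d
  Put back:  f(b · b · d · d, b · b · d · d, f(b, d, d))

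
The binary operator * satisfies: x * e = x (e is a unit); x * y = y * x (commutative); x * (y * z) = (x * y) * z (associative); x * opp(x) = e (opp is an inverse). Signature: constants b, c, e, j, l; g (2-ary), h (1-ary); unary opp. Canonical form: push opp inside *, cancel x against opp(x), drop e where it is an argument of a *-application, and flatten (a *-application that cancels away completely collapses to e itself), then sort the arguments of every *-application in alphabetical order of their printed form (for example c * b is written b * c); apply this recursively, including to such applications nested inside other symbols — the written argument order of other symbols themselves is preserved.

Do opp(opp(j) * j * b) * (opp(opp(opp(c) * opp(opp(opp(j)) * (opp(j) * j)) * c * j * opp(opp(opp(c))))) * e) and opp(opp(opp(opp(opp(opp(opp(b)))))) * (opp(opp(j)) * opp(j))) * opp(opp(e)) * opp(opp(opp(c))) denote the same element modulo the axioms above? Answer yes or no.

Left:  opp(opp(j) * j * b) * (opp(opp(opp(c) * opp(opp(opp(j)) * (opp(j) * j)) * c * j * opp(opp(opp(c))))) * e)
  Push opp inside:  distribute opp over * and collapse double opp
  Cancel inverse pairs:  j cancels
  Collect:  opp(b) * opp(c)
Right:  opp(opp(opp(opp(opp(opp(opp(b)))))) * (opp(opp(j)) * opp(j))) * opp(opp(e)) * opp(opp(opp(c)))
  Push opp inside:  distribute opp over * and collapse double opp
  Cancel inverse pairs:  j cancels
  Collect terms:  opp(b) * opp(c)

Answer: yes — both canonical forms are opp(b) * opp(c)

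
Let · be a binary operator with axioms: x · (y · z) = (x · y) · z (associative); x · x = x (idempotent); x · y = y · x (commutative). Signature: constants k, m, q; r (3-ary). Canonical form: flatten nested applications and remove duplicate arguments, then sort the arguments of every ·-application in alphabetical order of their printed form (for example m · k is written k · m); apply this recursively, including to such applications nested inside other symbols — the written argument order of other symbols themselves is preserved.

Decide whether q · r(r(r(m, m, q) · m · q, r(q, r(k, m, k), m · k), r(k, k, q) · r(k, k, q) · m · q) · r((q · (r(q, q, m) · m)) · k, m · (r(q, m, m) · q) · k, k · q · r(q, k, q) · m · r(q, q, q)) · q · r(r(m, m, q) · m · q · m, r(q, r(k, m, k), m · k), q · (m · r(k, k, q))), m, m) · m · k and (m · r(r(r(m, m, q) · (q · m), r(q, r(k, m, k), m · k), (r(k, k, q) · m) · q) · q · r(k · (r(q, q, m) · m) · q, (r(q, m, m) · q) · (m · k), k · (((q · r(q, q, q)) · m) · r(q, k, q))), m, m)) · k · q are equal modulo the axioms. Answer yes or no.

Left:  q · r(r(r(m, m, q) · m · q, r(q, r(k, m, k), m · k), r(k, k, q) · r(k, k, q) · m · q) · r((q · (r(q, q, m) · m)) · k, m · (r(q, m, m) · q) · k, k · q · r(q, k, q) · m · r(q, q, q)) · q · r(r(m, m, q) · m · q · m, r(q, r(k, m, k), m · k), q · (m · r(k, k, q))), m, m) · m · k
  Canonicalize subterm:  r(r(r(m, m, q) · m · q, r(q, r(k, m, k), m · k), r(k, k, q) · r(k, k, q) · m · q) · r((q · (r(q, q, m) · m)) · k, m · (r(q, m, m) · q) · k, k · q · r(q, k, q) · m · r(q, q, q)) · q · r(r(m, m, q) · m · q · m, r(q, r(k, m, k), m · k), q · (m · r(k, k, q))), m, m)  →  r(q · r(k · m · q · r(q, q, m), k · m · q · r(q, m, m), k · m · q · r(q, k, q) · r(q, q, q)) · r(m · q · r(m, m, q), r(q, r(k, m, k), k · m), m · q · r(k, k, q)), m, m)
  Sort arguments:  k · m · q · r(q · r(k · m · q · r(q, q, m), k · m · q · r(q, m, m), k · m · q · r(q, k, q) · r(q, q, q)) · r(m · q · r(m, m, q), r(q, r(k, m, k), k · m), m · q · r(k, k, q)), m, m)
Right:  (m · r(r(r(m, m, q) · (q · m), r(q, r(k, m, k), m · k), (r(k, k, q) · m) · q) · q · r(k · (r(q, q, m) · m) · q, (r(q, m, m) · q) · (m · k), k · (((q · r(q, q, q)) · m) · r(q, k, q))), m, m)) · k · q
  Merge nested applications:  m · r(r(r(m, m, q) · (q · m), r(q, r(k, m, k), m · k), (r(k, k, q) · m) · q) · q · r(k · (r(q, q, m) · m) · q, (r(q, m, m) · q) · (m · k), k · (((q · r(q, q, q)) · m) · r(q, k, q))), m, m) · k · q
  Simplify inside:  r(r(r(m, m, q) · (q · m), r(q, r(k, m, k), m · k), (r(k, k, q) · m) · q) · q · r(k · (r(q, q, m) · m) · q, (r(q, m, m) · q) · (m · k), k · (((q · r(q, q, q)) · m) · r(q, k, q))), m, m)  →  r(q · r(k · m · q · r(q, q, m), k · m · q · r(q, m, m), k · m · q · r(q, k, q) · r(q, q, q)) · r(m · q · r(m, m, q), r(q, r(k, m, k), k · m), m · q · r(k, k, q)), m, m)
  Sort:  k · m · q · r(q · r(k · m · q · r(q, q, m), k · m · q · r(q, m, m), k · m · q · r(q, k, q) · r(q, q, q)) · r(m · q · r(m, m, q), r(q, r(k, m, k), k · m), m · q · r(k, k, q)), m, m)

Answer: yes — both canonical forms are k · m · q · r(q · r(k · m · q · r(q, q, m), k · m · q · r(q, m, m), k · m · q · r(q, k, q) · r(q, q, q)) · r(m · q · r(m, m, q), r(q, r(k, m, k), k · m), m · q · r(k, k, q)), m, m)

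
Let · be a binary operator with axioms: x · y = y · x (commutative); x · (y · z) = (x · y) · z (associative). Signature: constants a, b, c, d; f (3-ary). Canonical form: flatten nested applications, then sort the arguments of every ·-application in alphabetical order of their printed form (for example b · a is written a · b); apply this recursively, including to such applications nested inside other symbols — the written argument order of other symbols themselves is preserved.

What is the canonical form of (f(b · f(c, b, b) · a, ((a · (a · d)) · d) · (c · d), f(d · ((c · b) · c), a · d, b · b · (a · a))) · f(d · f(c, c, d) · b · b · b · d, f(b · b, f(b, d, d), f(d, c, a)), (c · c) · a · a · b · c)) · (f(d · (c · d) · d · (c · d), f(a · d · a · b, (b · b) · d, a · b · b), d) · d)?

Un-nest:  f(b · f(c, b, b) · a, ((a · (a · d)) · d) · (c · d), f(d · ((c · b) · c), a · d, b · b · (a · a))) · f(d · f(c, c, d) · b · b · b · d, f(b · b, f(b, d, d), f(d, c, a)), (c · c) · a · a · b · c) · f(d · (c · d) · d · (c · d), f(a · d · a · b, (b · b) · d, a · b · b), d) · d
Simplify inside:  f(b · f(c, b, b) · a, ((a · (a · d)) · d) · (c · d), f(d · ((c · b) · c), a · d, b · b · (a · a)))  →  f(a · b · f(c, b, b), a · a · c · d · d · d, f(b · c · c · d, a · d, a · a · b · b))
Simplify inside:  f(d · f(c, c, d) · b · b · b · d, f(b · b, f(b, d, d), f(d, c, a)), (c · c) · a · a · b · c)  →  f(b · b · b · d · d · f(c, c, d), f(b · b, f(b, d, d), f(d, c, a)), a · a · b · c · c · c)
Simplify inside:  f(d · (c · d) · d · (c · d), f(a · d · a · b, (b · b) · d, a · b · b), d)  →  f(c · c · d · d · d · d, f(a · a · b · d, b · b · d, a · b · b), d)
Order the arguments:  d · f(a · b · f(c, b, b), a · a · c · d · d · d, f(b · c · c · d, a · d, a · a · b · b)) · f(b · b · b · d · d · f(c, c, d), f(b · b, f(b, d, d), f(d, c, a)), a · a · b · c · c · c) · f(c · c · d · d · d · d, f(a · a · b · d, b · b · d, a · b · b), d)

Answer: d · f(a · b · f(c, b, b), a · a · c · d · d · d, f(b · c · c · d, a · d, a · a · b · b)) · f(b · b · b · d · d · f(c, c, d), f(b · b, f(b, d, d), f(d, c, a)), a · a · b · c · c · c) · f(c · c · d · d · d · d, f(a · a · b · d, b · b · d, a · b · b), d)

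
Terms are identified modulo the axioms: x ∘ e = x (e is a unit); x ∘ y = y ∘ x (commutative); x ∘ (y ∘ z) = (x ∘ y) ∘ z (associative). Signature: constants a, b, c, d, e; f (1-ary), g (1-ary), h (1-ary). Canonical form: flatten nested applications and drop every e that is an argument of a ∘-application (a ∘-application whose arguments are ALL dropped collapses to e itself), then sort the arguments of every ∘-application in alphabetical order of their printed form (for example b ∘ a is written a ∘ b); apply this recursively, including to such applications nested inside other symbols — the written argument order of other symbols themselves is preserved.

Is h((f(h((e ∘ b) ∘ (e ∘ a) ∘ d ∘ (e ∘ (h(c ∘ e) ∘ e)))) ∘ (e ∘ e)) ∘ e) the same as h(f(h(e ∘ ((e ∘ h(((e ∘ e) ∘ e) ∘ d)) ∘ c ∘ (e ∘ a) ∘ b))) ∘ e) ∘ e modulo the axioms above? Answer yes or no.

Answer: no — h(f(h(a ∘ b ∘ d ∘ h(c)))) vs h(f(h(a ∘ b ∘ c ∘ h(d))))

Derivation:
Left:  h((f(h((e ∘ b) ∘ (e ∘ a) ∘ d ∘ (e ∘ (h(c ∘ e) ∘ e)))) ∘ (e ∘ e)) ∘ e)
  Focus inside:  (f(h((e ∘ b) ∘ (e ∘ a) ∘ d ∘ (e ∘ (h(c ∘ e) ∘ e)))) ∘ (e ∘ e)) ∘ e
  Un-nest:  f(h((e ∘ b) ∘ (e ∘ a) ∘ d ∘ (e ∘ (h(c ∘ e) ∘ e)))) ∘ e ∘ e ∘ e
  Simplify inside:  f(h((e ∘ b) ∘ (e ∘ a) ∘ d ∘ (e ∘ (h(c ∘ e) ∘ e))))  →  f(h(a ∘ b ∘ d ∘ h(c)))
  Units out:  drop e (×3)
  Sort:  f(h(a ∘ b ∘ d ∘ h(c)))
  Rebuild:  h(f(h(a ∘ b ∘ d ∘ h(c))))
Right:  h(f(h(e ∘ ((e ∘ h(((e ∘ e) ∘ e) ∘ d)) ∘ c ∘ (e ∘ a) ∘ b))) ∘ e) ∘ e
  Simplify inside:  h(f(h(e ∘ ((e ∘ h(((e ∘ e) ∘ e) ∘ d)) ∘ c ∘ (e ∘ a) ∘ b))) ∘ e)  →  h(f(h(a ∘ b ∘ c ∘ h(d))))
  Drop the unit:  drop e
  Order the arguments:  h(f(h(a ∘ b ∘ c ∘ h(d))))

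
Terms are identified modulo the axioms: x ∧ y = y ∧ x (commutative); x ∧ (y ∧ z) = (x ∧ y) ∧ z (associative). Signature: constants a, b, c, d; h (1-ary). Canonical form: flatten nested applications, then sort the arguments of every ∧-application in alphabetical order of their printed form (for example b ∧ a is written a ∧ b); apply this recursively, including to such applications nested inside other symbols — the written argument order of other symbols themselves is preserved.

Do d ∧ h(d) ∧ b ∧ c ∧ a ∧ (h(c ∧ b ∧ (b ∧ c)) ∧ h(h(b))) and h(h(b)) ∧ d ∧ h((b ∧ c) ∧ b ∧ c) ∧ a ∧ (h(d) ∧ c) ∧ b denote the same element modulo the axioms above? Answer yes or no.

Left:  d ∧ h(d) ∧ b ∧ c ∧ a ∧ (h(c ∧ b ∧ (b ∧ c)) ∧ h(h(b)))
  Flatten:  d ∧ h(d) ∧ b ∧ c ∧ a ∧ h(c ∧ b ∧ (b ∧ c)) ∧ h(h(b))
  Canonicalize subterm:  h(c ∧ b ∧ (b ∧ c))  →  h(b ∧ b ∧ c ∧ c)
  Sort:  a ∧ b ∧ c ∧ d ∧ h(b ∧ b ∧ c ∧ c) ∧ h(d) ∧ h(h(b))
Right:  h(h(b)) ∧ d ∧ h((b ∧ c) ∧ b ∧ c) ∧ a ∧ (h(d) ∧ c) ∧ b
  Merge nested applications:  h(h(b)) ∧ d ∧ h((b ∧ c) ∧ b ∧ c) ∧ a ∧ h(d) ∧ c ∧ b
  Simplify inside:  h((b ∧ c) ∧ b ∧ c)  →  h(b ∧ b ∧ c ∧ c)
  Sort arguments:  a ∧ b ∧ c ∧ d ∧ h(b ∧ b ∧ c ∧ c) ∧ h(d) ∧ h(h(b))

Answer: yes — both canonical forms are a ∧ b ∧ c ∧ d ∧ h(b ∧ b ∧ c ∧ c) ∧ h(d) ∧ h(h(b))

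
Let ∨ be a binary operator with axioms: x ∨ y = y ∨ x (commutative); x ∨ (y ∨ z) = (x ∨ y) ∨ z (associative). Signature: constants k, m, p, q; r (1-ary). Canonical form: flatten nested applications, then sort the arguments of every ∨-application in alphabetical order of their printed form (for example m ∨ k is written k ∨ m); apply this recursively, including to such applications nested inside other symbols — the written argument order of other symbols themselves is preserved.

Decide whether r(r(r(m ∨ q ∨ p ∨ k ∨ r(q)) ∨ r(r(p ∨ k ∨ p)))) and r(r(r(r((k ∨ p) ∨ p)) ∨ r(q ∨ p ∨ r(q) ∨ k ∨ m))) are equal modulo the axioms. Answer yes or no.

Answer: yes — both canonical forms are r(r(r(k ∨ m ∨ p ∨ q ∨ r(q)) ∨ r(r(k ∨ p ∨ p))))

Derivation:
Left:  r(r(r(m ∨ q ∨ p ∨ k ∨ r(q)) ∨ r(r(p ∨ k ∨ p))))
  Descend into:  r(m ∨ q ∨ p ∨ k ∨ r(q)) ∨ r(r(p ∨ k ∨ p))
  Simplify inside:  r(m ∨ q ∨ p ∨ k ∨ r(q))  →  r(k ∨ m ∨ p ∨ q ∨ r(q))
  Inside:  r(r(p ∨ k ∨ p))  →  r(r(k ∨ p ∨ p))
  Order the arguments:  r(k ∨ m ∨ p ∨ q ∨ r(q)) ∨ r(r(k ∨ p ∨ p))
  Put back:  r(r(r(k ∨ m ∨ p ∨ q ∨ r(q)) ∨ r(r(k ∨ p ∨ p))))
Right:  r(r(r(r((k ∨ p) ∨ p)) ∨ r(q ∨ p ∨ r(q) ∨ k ∨ m)))
  Focus inside:  r(r((k ∨ p) ∨ p)) ∨ r(q ∨ p ∨ r(q) ∨ k ∨ m)
  Canonicalize subterm:  r(r((k ∨ p) ∨ p))  →  r(r(k ∨ p ∨ p))
  Inside:  r(q ∨ p ∨ r(q) ∨ k ∨ m)  →  r(k ∨ m ∨ p ∨ q ∨ r(q))
  Sort:  r(k ∨ m ∨ p ∨ q ∨ r(q)) ∨ r(r(k ∨ p ∨ p))
  Reassemble:  r(r(r(k ∨ m ∨ p ∨ q ∨ r(q)) ∨ r(r(k ∨ p ∨ p))))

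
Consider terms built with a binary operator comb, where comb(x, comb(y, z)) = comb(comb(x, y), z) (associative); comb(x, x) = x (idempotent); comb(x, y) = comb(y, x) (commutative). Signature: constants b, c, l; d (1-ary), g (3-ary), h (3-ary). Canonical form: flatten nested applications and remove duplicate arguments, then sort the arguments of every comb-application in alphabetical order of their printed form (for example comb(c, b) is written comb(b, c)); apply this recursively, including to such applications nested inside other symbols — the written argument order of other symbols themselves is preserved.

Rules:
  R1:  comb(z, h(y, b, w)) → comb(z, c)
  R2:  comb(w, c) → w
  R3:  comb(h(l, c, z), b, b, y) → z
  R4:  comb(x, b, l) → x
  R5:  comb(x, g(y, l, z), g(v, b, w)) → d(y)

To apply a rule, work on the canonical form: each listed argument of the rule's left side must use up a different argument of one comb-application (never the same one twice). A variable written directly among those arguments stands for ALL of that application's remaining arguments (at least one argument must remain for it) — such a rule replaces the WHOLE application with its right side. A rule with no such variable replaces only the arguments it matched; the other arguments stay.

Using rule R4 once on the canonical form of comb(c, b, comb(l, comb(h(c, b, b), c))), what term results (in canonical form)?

Canonical form:  comb(b, c, h(c, b, b), l)
R4 matches:  uses b, l;  x := comb(c, h(c, b, b))
Every leftover argument binds to the variable; the entire application is replaced.
Result:  comb(c, h(c, b, b))

Answer: comb(c, h(c, b, b))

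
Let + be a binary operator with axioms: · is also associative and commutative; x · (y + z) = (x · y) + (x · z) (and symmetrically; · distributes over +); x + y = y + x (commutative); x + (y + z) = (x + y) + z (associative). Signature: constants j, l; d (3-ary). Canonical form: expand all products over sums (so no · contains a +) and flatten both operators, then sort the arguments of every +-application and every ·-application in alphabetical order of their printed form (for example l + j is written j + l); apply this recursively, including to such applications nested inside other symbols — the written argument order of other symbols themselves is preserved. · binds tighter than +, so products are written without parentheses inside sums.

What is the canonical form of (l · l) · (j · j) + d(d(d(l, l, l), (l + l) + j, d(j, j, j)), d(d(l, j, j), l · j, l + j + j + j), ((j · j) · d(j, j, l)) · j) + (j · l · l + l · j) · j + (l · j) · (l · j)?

Answer: d(d(d(l, l, l), j + l + l, d(j, j, j)), d(d(l, j, j), j · l, j + j + j + l), d(j, j, l) · j · j · j) + j · j · l + j · j · l · l + j · j · l · l + j · j · l · l

Derivation:
Expand:  j · j · l · l + d(d(d(l, l, l), j + l + l, d(j, j, j)), d(d(l, j, j), j · l, j + j + j + l), d(j, j, l) · j · j · j) + j · j · l · l + j · j · l + j · j · l · l
Order the arguments:  d(d(d(l, l, l), j + l + l, d(j, j, j)), d(d(l, j, j), j · l, j + j + j + l), d(j, j, l) · j · j · j) + j · j · l + j · j · l · l + j · j · l · l + j · j · l · l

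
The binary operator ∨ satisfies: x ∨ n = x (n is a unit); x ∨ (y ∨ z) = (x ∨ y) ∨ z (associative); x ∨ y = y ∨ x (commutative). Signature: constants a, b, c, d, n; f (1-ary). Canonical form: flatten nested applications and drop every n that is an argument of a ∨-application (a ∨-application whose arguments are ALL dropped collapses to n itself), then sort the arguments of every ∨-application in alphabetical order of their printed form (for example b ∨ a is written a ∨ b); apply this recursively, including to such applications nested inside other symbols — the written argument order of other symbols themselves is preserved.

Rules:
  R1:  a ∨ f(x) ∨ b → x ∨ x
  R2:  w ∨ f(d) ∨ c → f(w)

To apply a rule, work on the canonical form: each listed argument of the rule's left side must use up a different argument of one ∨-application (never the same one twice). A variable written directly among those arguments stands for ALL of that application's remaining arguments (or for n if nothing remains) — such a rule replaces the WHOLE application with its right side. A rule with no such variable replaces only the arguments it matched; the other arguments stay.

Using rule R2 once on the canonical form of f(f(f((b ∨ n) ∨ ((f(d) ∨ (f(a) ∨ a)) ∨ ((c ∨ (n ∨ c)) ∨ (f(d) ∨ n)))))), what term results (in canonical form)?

Canonical form:  f(f(f(a ∨ b ∨ c ∨ c ∨ f(a) ∨ f(d) ∨ f(d))))
Apply R2:  consuming c, f(d);  w := a ∨ b ∨ c ∨ f(a) ∨ f(d)
The extension variable absorbs all remaining arguments, so the whole application is rewritten.
Result:  f(f(f(f(a ∨ b ∨ c ∨ f(a) ∨ f(d)))))

Answer: f(f(f(f(a ∨ b ∨ c ∨ f(a) ∨ f(d)))))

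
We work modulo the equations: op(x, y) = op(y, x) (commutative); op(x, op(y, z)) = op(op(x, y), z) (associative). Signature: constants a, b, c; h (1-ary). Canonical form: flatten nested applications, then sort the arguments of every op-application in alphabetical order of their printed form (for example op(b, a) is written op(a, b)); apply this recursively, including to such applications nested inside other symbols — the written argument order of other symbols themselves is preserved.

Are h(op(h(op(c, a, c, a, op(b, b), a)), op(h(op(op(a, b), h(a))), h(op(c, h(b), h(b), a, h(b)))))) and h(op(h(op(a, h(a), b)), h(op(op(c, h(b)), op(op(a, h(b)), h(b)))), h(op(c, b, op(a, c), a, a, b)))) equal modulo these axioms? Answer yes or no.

Answer: yes — both canonical forms are h(op(h(op(a, a, a, b, b, c, c)), h(op(a, b, h(a))), h(op(a, c, h(b), h(b), h(b)))))

Derivation:
Left:  h(op(h(op(c, a, c, a, op(b, b), a)), op(h(op(op(a, b), h(a))), h(op(c, h(b), h(b), a, h(b))))))
  Work inside:  op(h(op(c, a, c, a, op(b, b), a)), op(h(op(op(a, b), h(a))), h(op(c, h(b), h(b), a, h(b)))))
  Merge nested applications:  op(h(op(c, a, c, a, op(b, b), a)), h(op(op(a, b), h(a))), h(op(c, h(b), h(b), a, h(b))))
  Inside:  h(op(c, a, c, a, op(b, b), a))  →  h(op(a, a, a, b, b, c, c))
  Inside:  h(op(op(a, b), h(a)))  →  h(op(a, b, h(a)))
  Simplify inside:  h(op(c, h(b), h(b), a, h(b)))  →  h(op(a, c, h(b), h(b), h(b)))
  Sort arguments:  op(h(op(a, a, a, b, b, c, c)), h(op(a, b, h(a))), h(op(a, c, h(b), h(b), h(b))))
  Rebuild:  h(op(h(op(a, a, a, b, b, c, c)), h(op(a, b, h(a))), h(op(a, c, h(b), h(b), h(b)))))
Right:  h(op(h(op(a, h(a), b)), h(op(op(c, h(b)), op(op(a, h(b)), h(b)))), h(op(c, b, op(a, c), a, a, b))))
  Focus inside:  op(h(op(a, h(a), b)), h(op(op(c, h(b)), op(op(a, h(b)), h(b)))), h(op(c, b, op(a, c), a, a, b)))
  Canonicalize subterm:  h(op(a, h(a), b))  →  h(op(a, b, h(a)))
  Canonicalize subterm:  h(op(op(c, h(b)), op(op(a, h(b)), h(b))))  →  h(op(a, c, h(b), h(b), h(b)))
  Canonicalize subterm:  h(op(c, b, op(a, c), a, a, b))  →  h(op(a, a, a, b, b, c, c))
  Order the arguments:  op(h(op(a, a, a, b, b, c, c)), h(op(a, b, h(a))), h(op(a, c, h(b), h(b), h(b))))
  Reassemble:  h(op(h(op(a, a, a, b, b, c, c)), h(op(a, b, h(a))), h(op(a, c, h(b), h(b), h(b)))))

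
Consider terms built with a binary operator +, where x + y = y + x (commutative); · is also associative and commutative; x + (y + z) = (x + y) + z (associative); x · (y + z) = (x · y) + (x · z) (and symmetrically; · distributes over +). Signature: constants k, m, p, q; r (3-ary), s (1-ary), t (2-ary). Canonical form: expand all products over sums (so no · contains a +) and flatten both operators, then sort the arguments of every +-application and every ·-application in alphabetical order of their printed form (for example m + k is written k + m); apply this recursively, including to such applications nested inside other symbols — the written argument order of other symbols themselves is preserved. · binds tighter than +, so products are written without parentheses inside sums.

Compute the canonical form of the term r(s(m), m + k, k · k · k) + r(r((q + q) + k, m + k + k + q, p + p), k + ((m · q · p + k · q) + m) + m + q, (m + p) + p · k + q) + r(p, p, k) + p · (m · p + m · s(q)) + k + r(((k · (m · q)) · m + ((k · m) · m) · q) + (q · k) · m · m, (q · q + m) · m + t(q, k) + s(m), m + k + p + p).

Answer: k + m · p · p + m · p · s(q) + r(k · m · m · q + k · m · m · q + k · m · m · q, m · m + m · q · q + s(m) + t(q, k), k + m + p + p) + r(p, p, k) + r(r(k + q + q, k + k + m + q, p + p), k + k · q + m + m + m · p · q + q, k · p + m + p + q) + r(s(m), k + m, k · k · k)

Derivation:
Expand:  r(s(m), k + m, k · k · k) + r(r(k + q + q, k + k + m + q, p + p), k + k · q + m + m + m · p · q + q, k · p + m + p + q) + r(p, p, k) + m · p · p + m · p · s(q) + k + r(k · m · m · q + k · m · m · q + k · m · m · q, m · m + m · q · q + s(m) + t(q, k), k + m + p + p)
Sort arguments:  k + m · p · p + m · p · s(q) + r(k · m · m · q + k · m · m · q + k · m · m · q, m · m + m · q · q + s(m) + t(q, k), k + m + p + p) + r(p, p, k) + r(r(k + q + q, k + k + m + q, p + p), k + k · q + m + m + m · p · q + q, k · p + m + p + q) + r(s(m), k + m, k · k · k)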